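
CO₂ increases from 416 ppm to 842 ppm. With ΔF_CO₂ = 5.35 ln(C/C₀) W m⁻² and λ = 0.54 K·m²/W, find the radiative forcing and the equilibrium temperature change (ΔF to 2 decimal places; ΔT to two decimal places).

ΔF = 3.77 W/m²; ΔT = 2.04 K

CO₂: 5.35 × ln(842/416) = 5.35 × ln(2.02404) = 5.35 × 0.70510 = 3.7723 W/m².
ΔT = λ ΔF = 0.54 × 3.77 = 2.0358 K.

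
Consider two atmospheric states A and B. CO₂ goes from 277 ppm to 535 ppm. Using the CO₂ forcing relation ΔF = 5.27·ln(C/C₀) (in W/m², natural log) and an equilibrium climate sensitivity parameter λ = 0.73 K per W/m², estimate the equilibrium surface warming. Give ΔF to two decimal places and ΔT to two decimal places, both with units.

CO₂: 5.27 × ln(535/277) = 5.27 × ln(1.93141) = 5.27 × 0.65825 = 3.4690 W/m².
ΔT = λ ΔF = 0.73 × 3.47 = 2.5331 K.

ΔF = 3.47 W/m²; ΔT = 2.53 K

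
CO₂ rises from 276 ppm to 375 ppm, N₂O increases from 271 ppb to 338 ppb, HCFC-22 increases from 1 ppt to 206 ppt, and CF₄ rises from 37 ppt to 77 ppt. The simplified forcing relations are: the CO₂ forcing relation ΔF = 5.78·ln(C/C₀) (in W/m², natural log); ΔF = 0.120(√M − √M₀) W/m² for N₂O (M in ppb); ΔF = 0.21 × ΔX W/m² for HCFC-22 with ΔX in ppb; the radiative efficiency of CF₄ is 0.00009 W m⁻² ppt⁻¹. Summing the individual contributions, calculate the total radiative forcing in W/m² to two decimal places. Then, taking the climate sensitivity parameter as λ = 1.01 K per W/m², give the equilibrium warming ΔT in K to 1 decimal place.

CO₂: 5.78 × ln(375/276) = 5.78 × ln(1.35870) = 5.78 × 0.30653 = 1.7717 W/m².
N₂O: 0.120 × (√338 − √271) = 0.120 × (18.3848 − 16.4621) = 0.120 × 1.9227 = 0.2307 W/m².
HCFC-22: Δ = 206 − 1 = 205 ppt = 0.205 ppb; ΔF = 0.21 × 0.205 = 0.0431 W/m².
CF₄: ΔF = 0.00009 × (77 − 37) = 0.00009 × 40 = 0.0036 W/m².
Total ΔF = 1.7717 + 0.2307 + 0.0431 + 0.0036 = 2.0491 W/m².
ΔT = λ ΔF = 1.01 × 2.05 = 2.0705 K.

ΔF = 2.05 W/m²; ΔT = 2.1 K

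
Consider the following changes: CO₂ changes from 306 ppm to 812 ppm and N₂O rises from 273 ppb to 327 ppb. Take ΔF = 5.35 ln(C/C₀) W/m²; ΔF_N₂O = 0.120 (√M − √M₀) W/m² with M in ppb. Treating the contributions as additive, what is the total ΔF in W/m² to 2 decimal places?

ΔF = 5.41 W/m²

CO₂: 5.35 × ln(812/306) = 5.35 × ln(2.65359) = 5.35 × 0.97591 = 5.2211 W/m².
N₂O: 0.120 × (√327 − √273) = 0.120 × (18.0831 − 16.5227) = 0.120 × 1.5604 = 0.1872 W/m².
Total ΔF = 5.2211 + 0.1872 = 5.4083 W/m².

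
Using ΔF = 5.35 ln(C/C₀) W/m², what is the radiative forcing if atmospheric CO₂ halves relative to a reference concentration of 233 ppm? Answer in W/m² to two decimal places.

ΔF = -3.71 W/m²

Because the forcing depends only on the ratio C/C₀, the initial concentration does not enter.
ΔF = 5.35 × ln(0.5) = 5.35 × -0.69315 = -3.7084 W/m².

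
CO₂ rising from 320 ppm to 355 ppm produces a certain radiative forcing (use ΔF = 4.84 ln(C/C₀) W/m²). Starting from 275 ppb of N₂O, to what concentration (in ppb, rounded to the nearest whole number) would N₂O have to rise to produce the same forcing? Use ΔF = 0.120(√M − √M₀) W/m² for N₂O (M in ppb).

CO₂ forcing: 4.84 × ln(355/320) = 4.84 × 0.103797 = 0.50238 W/m².
Set 0.120(√M − √275) = 0.50238: √M = 0.50238/0.120 + √275 = 4.1865 + 16.5831 = 20.7696.
M = (20.7696)² = 431.38 ppb.

M ≈ 431 ppb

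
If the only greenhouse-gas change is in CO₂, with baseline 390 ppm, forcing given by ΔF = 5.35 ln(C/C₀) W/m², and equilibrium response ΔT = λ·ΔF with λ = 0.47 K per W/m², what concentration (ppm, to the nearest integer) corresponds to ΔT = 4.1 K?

Required forcing: ΔF = ΔT/λ = 4.1/0.47 = 8.7234 W/m².
Then ln(C/390) = ΔF/5.35 = 8.7234/5.35 = 1.63054.
So C = 390 × e^1.63054 = 390 × 5.10663 = 1991.59 ppm.

C ≈ 1992 ppm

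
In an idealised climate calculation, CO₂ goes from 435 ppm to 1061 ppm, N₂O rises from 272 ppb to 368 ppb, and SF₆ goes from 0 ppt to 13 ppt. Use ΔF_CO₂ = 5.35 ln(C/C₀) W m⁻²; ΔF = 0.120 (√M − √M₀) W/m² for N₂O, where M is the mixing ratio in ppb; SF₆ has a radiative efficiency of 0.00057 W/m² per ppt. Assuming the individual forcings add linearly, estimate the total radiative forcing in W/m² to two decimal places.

ΔF = 5.10 W/m²

CO₂: 5.35 × ln(1061/435) = 5.35 × ln(2.43908) = 5.35 × 0.89162 = 4.7702 W/m².
N₂O: 0.120 × (√368 − √272) = 0.120 × (19.1833 − 16.4924) = 0.120 × 2.6909 = 0.3229 W/m².
SF₆: ΔF = 0.00057 × (13 − 0) = 0.00057 × 13 = 0.0074 W/m².
Total ΔF = 4.7702 + 0.3229 + 0.0074 = 5.1005 W/m².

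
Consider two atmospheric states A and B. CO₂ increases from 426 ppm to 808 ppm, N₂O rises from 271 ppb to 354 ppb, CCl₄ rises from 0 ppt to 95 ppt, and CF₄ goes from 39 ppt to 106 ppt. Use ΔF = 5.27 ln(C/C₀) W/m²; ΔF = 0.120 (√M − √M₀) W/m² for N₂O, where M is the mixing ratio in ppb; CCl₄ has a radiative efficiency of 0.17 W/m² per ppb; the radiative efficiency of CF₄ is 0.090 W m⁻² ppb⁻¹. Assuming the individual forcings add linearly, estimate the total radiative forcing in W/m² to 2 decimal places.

CO₂: 5.27 × ln(808/426) = 5.27 × ln(1.89671) = 5.27 × 0.64012 = 3.3734 W/m².
N₂O: 0.120 × (√354 − √271) = 0.120 × (18.8149 − 16.4621) = 0.120 × 2.3528 = 0.2823 W/m².
CCl₄: Δ = 95 − 0 = 95 ppt = 0.095 ppb; ΔF = 0.17 × 0.095 = 0.0162 W/m².
CF₄: Δ = 106 − 39 = 67 ppt = 0.067 ppb; ΔF = 0.090 × 0.067 = 0.0060 W/m².
Total ΔF = 3.3734 + 0.2823 + 0.0162 + 0.0060 = 3.6779 W/m².

ΔF = 3.68 W/m²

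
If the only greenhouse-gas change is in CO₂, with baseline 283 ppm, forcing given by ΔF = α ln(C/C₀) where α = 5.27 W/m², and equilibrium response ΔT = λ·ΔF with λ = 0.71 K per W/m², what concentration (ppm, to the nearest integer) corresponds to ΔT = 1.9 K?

C ≈ 470 ppm

Required forcing: ΔF = ΔT/λ = 1.9/0.71 = 2.6761 W/m².
Then ln(C/283) = ΔF/5.27 = 2.6761/5.27 = 0.50780.
So C = 283 × e^0.50780 = 283 × 1.66163 = 470.24 ppm.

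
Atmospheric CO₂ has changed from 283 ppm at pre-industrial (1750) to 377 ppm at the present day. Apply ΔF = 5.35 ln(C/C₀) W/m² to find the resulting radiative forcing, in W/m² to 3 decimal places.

ΔF = 1.534 W/m²

CO₂: 5.35 × ln(377/283) = 5.35 × ln(1.33216) = 5.35 × 0.28680 = 1.5344 W/m².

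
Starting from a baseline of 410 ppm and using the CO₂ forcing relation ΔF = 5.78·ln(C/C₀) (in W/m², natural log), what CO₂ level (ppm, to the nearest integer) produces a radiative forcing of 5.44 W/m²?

C ≈ 1051 ppm

Set 5.78 ln(C/410) = 5.44, so ln(C/410) = 5.44/5.78 = 0.94118.
Then C/410 = e^0.94118 = 2.56300, giving C = 410 × 2.56300 = 1050.83 ppm.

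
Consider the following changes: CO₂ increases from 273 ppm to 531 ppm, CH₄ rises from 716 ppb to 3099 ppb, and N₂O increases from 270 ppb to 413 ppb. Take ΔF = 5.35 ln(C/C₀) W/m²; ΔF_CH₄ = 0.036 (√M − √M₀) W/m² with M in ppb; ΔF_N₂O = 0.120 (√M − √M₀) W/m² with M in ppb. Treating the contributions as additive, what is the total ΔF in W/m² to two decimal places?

CO₂: 5.35 × ln(531/273) = 5.35 × ln(1.94505) = 5.35 × 0.66529 = 3.5593 W/m².
CH₄: 0.036 × (√3099 − √716) = 0.036 × (55.6687 − 26.7582) = 0.036 × 28.9105 = 1.0408 W/m².
N₂O: 0.120 × (√413 − √270) = 0.120 × (20.3224 − 16.4317) = 0.120 × 3.8907 = 0.4669 W/m².
Total ΔF = 3.5593 + 1.0408 + 0.4669 = 5.0670 W/m².

ΔF = 5.07 W/m²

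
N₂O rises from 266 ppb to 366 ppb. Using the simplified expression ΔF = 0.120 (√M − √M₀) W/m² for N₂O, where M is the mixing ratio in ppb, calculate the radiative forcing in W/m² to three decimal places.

N₂O: 0.120 × (√366 − √266) = 0.120 × (19.1311 − 16.3095) = 0.120 × 2.8216 = 0.3386 W/m².

ΔF = 0.339 W/m²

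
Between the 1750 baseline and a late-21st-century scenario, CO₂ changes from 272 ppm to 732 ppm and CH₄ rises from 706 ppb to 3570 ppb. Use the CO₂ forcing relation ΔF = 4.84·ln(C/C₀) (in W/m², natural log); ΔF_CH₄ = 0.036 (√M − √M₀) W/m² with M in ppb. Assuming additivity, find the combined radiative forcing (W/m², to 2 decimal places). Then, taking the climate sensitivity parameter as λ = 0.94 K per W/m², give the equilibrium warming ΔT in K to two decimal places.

ΔF = 5.99 W/m²; ΔT = 5.63 K

CO₂: 4.84 × ln(732/272) = 4.84 × ln(2.69118) = 4.84 × 0.98998 = 4.7915 W/m².
CH₄: 0.036 × (√3570 − √706) = 0.036 × (59.7495 − 26.5707) = 0.036 × 33.1788 = 1.1944 W/m².
Total ΔF = 4.7915 + 1.1944 = 5.9859 W/m².
ΔT = λ ΔF = 0.94 × 5.99 = 5.6306 K.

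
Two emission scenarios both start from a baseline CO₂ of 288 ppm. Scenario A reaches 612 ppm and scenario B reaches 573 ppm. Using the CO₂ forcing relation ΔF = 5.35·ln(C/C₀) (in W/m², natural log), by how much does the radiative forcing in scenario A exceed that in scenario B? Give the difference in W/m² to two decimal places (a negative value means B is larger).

ΔF_A = 5.35 ln(612/288) = 5.35 × 0.75377 = 4.0327 W/m².
ΔF_B = 5.35 ln(573/288) = 5.35 × 0.68793 = 3.6804 W/m².
Difference: 4.0327 − 3.6804 = 0.3523 W/m².

ΔF_A − ΔF_B = 0.35 W/m²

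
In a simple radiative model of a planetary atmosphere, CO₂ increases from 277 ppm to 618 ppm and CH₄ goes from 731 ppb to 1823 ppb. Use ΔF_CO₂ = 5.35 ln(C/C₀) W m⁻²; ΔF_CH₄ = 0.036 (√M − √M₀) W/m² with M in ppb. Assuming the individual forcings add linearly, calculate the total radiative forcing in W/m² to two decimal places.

ΔF = 4.86 W/m²

CO₂: 5.35 × ln(618/277) = 5.35 × ln(2.23105) = 5.35 × 0.80247 = 4.2932 W/m².
CH₄: 0.036 × (√1823 − √731) = 0.036 × (42.6966 − 27.0370) = 0.036 × 15.6596 = 0.5637 W/m².
Total ΔF = 4.2932 + 0.5637 = 4.8569 W/m².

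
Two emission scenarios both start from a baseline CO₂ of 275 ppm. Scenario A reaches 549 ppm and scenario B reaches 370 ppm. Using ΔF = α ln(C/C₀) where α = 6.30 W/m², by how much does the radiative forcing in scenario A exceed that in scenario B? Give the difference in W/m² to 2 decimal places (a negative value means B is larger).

ΔF_A − ΔF_B = 2.49 W/m²

ΔF_A = 6.30 ln(549/275) = 6.30 × 0.69133 = 4.3554 W/m².
ΔF_B = 6.30 ln(370/275) = 6.30 × 0.29673 = 1.8694 W/m².
Difference: 4.3554 − 1.8694 = 2.4860 W/m².
(Equivalently, ΔF_A − ΔF_B = 6.30 ln(549/370) = 6.30 × 0.39460 = 2.4860 W/m².)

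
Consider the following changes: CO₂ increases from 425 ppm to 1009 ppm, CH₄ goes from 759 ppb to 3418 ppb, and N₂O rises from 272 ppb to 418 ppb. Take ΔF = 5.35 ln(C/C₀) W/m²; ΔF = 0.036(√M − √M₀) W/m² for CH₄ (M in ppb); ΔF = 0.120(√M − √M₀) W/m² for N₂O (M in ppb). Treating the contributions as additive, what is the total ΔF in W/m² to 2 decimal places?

CO₂: 5.35 × ln(1009/425) = 5.35 × ln(2.37412) = 5.35 × 0.86463 = 4.6258 W/m².
CH₄: 0.036 × (√3418 − √759) = 0.036 × (58.4637 − 27.5500) = 0.036 × 30.9137 = 1.1129 W/m².
N₂O: 0.120 × (√418 − √272) = 0.120 × (20.4450 − 16.4924) = 0.120 × 3.9526 = 0.4743 W/m².
Total ΔF = 4.6258 + 1.1129 + 0.4743 = 6.2130 W/m².

ΔF = 6.21 W/m²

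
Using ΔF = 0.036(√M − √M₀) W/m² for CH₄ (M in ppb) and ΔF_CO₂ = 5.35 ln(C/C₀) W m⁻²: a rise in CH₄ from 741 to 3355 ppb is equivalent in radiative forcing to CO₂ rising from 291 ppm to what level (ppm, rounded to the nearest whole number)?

CH₄ forcing: 0.036 × (√3355 − √741) = 0.036 × (57.9224 − 27.2213) = 0.036 × 30.7011 = 1.10524 W/m².
Set 5.35 ln(C/291) = 1.10524: ln(C/291) = 1.10524/5.35 = 0.20659, so C = 291 × e^0.20659 = 291 × 1.22948 = 357.78 ppm.

C ≈ 358 ppm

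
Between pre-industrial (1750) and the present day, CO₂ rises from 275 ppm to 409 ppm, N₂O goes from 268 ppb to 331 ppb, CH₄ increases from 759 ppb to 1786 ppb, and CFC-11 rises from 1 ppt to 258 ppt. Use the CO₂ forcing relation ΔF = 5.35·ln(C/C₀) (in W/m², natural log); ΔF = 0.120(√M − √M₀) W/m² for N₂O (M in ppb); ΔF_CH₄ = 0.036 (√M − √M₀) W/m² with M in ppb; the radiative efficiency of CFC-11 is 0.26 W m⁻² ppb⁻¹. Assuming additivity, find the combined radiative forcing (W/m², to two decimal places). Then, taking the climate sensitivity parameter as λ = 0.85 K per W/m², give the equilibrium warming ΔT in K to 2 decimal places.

ΔF = 2.94 W/m²; ΔT = 2.50 K

CO₂: 5.35 × ln(409/275) = 5.35 × ln(1.48727) = 5.35 × 0.39694 = 2.1236 W/m².
N₂O: 0.120 × (√331 − √268) = 0.120 × (18.1934 − 16.3707) = 0.120 × 1.8227 = 0.2187 W/m².
CH₄: 0.036 × (√1786 − √759) = 0.036 × (42.2611 − 27.5500) = 0.036 × 14.7111 = 0.5296 W/m².
CFC-11: Δ = 258 − 1 = 257 ppt = 0.257 ppb; ΔF = 0.26 × 0.257 = 0.0668 W/m².
Total ΔF = 2.1236 + 0.2187 + 0.5296 + 0.0668 = 2.9387 W/m².
ΔT = λ ΔF = 0.85 × 2.94 = 2.4990 K.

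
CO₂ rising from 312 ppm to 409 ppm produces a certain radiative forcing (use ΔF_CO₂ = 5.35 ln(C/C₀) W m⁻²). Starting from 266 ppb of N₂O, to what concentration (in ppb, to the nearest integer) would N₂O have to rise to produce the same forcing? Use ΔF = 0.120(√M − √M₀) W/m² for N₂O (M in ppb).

CO₂ forcing: 5.35 × ln(409/312) = 5.35 × 0.270712 = 1.44831 W/m².
Set 0.120(√M − √266) = 1.44831: √M = 1.44831/0.120 + √266 = 12.0693 + 16.3095 = 28.3788.
M = (28.3788)² = 805.36 ppb.

M ≈ 805 ppb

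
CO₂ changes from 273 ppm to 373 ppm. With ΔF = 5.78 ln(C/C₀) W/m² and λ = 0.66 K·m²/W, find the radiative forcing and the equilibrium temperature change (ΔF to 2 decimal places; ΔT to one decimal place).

CO₂: 5.78 × ln(373/273) = 5.78 × ln(1.36630) = 5.78 × 0.31211 = 1.8040 W/m².
ΔT = λ ΔF = 0.66 × 1.80 = 1.1880 K.

ΔF = 1.80 W/m²; ΔT = 1.2 K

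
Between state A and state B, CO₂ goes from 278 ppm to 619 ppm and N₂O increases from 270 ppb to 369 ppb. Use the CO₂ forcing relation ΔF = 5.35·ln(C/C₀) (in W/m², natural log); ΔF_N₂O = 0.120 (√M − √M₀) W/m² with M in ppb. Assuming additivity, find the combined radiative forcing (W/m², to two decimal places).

ΔF = 4.62 W/m²

CO₂: 5.35 × ln(619/278) = 5.35 × ln(2.22662) = 5.35 × 0.80048 = 4.2826 W/m².
N₂O: 0.120 × (√369 − √270) = 0.120 × (19.2094 − 16.4317) = 0.120 × 2.7777 = 0.3333 W/m².
Total ΔF = 4.2826 + 0.3333 = 4.6159 W/m².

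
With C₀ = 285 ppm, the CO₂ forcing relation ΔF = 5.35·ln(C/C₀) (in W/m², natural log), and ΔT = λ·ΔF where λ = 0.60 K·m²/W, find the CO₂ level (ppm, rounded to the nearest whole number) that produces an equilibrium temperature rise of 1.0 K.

C ≈ 389 ppm

Required forcing: ΔF = ΔT/λ = 1.0/0.60 = 1.6667 W/m².
Then ln(C/285) = ΔF/5.35 = 1.6667/5.35 = 0.31153.
So C = 285 × e^0.31153 = 285 × 1.36551 = 389.17 ppm.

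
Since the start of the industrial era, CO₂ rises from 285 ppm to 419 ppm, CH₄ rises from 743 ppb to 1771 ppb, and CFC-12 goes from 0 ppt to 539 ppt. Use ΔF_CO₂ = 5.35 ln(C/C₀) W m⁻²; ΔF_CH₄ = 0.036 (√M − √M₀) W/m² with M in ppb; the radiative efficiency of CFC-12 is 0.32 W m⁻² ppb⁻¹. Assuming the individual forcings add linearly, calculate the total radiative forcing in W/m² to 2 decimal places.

CO₂: 5.35 × ln(419/285) = 5.35 × ln(1.47018) = 5.35 × 0.38538 = 2.0618 W/m².
CH₄: 0.036 × (√1771 − √743) = 0.036 × (42.0833 − 27.2580) = 0.036 × 14.8253 = 0.5337 W/m².
CFC-12: Δ = 539 − 0 = 539 ppt = 0.539 ppb; ΔF = 0.32 × 0.539 = 0.1725 W/m².
Total ΔF = 2.0618 + 0.5337 + 0.1725 = 2.7680 W/m².

ΔF = 2.77 W/m²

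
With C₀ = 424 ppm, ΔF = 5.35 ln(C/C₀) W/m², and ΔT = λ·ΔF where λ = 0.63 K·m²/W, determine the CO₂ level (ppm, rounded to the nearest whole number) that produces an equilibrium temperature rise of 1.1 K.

Required forcing: ΔF = ΔT/λ = 1.1/0.63 = 1.7460 W/m².
Then ln(C/424) = ΔF/5.35 = 1.7460/5.35 = 0.32636.
So C = 424 × e^0.32636 = 424 × 1.38591 = 587.63 ppm.

C ≈ 588 ppm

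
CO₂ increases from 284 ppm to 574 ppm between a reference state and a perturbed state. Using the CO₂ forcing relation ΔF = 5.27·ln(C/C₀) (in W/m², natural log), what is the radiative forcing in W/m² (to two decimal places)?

ΔF = 3.71 W/m²

CO₂: 5.27 × ln(574/284) = 5.27 × ln(2.02113) = 5.27 × 0.70366 = 3.7083 W/m².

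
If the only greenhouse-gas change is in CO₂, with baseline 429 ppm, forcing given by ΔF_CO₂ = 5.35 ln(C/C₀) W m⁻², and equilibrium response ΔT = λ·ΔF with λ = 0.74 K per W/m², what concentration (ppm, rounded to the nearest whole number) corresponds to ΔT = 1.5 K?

C ≈ 627 ppm

Required forcing: ΔF = ΔT/λ = 1.5/0.74 = 2.0270 W/m².
Then ln(C/429) = ΔF/5.35 = 2.0270/5.35 = 0.37888.
So C = 429 × e^0.37888 = 429 × 1.46065 = 626.62 ppm.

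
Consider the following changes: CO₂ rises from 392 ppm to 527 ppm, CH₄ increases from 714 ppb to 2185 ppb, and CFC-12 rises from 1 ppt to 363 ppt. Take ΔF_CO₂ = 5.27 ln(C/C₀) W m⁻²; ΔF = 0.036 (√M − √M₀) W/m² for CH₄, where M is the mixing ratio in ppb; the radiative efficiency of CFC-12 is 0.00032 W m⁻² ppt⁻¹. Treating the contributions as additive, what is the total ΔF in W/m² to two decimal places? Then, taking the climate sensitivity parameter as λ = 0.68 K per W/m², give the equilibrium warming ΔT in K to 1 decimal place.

ΔF = 2.40 W/m²; ΔT = 1.6 K

CO₂: 5.27 × ln(527/392) = 5.27 × ln(1.34439) = 5.27 × 0.29594 = 1.5596 W/m².
CH₄: 0.036 × (√2185 − √714) = 0.036 × (46.7440 − 26.7208) = 0.036 × 20.0232 = 0.7208 W/m².
CFC-12: ΔF = 0.00032 × (363 − 1) = 0.00032 × 362 = 0.1158 W/m².
Total ΔF = 1.5596 + 0.7208 + 0.1158 = 2.3962 W/m².
ΔT = λ ΔF = 0.68 × 2.40 = 1.6320 K.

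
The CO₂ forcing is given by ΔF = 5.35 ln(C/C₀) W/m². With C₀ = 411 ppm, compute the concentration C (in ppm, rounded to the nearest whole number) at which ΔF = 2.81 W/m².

Set 5.35 ln(C/411) = 2.81, so ln(C/411) = 2.81/5.35 = 0.52523.
Then C/411 = e^0.52523 = 1.69085, giving C = 411 × 1.69085 = 694.94 ppm.

C ≈ 695 ppm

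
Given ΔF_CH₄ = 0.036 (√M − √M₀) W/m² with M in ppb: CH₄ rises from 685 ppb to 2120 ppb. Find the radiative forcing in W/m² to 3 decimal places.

CH₄: 0.036 × (√2120 − √685) = 0.036 × (46.0435 − 26.1725) = 0.036 × 19.8710 = 0.7154 W/m².

ΔF = 0.715 W/m²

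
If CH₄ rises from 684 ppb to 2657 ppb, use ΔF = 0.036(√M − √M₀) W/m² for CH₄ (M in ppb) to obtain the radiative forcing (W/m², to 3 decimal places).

CH₄: 0.036 × (√2657 − √684) = 0.036 × (51.5461 − 26.1534) = 0.036 × 25.3927 = 0.9141 W/m².

ΔF = 0.914 W/m²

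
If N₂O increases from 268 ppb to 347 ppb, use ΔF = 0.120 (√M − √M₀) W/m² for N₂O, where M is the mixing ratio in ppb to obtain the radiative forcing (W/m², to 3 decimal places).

N₂O: 0.120 × (√347 − √268) = 0.120 × (18.6279 − 16.3707) = 0.120 × 2.2572 = 0.2709 W/m².

ΔF = 0.271 W/m²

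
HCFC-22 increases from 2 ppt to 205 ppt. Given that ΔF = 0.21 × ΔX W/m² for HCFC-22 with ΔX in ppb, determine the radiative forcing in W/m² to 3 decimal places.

ΔF = 0.043 W/m²

HCFC-22: Δ = 205 − 2 = 203 ppt = 0.203 ppb; ΔF = 0.21 × 0.203 = 0.0426 W/m².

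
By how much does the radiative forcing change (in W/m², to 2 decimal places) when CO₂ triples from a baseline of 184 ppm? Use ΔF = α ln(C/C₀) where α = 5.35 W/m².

ΔF = 5.35 × ln(3) = 5.35 × 1.09861 = 5.8776 W/m².

ΔF = 5.88 W/m²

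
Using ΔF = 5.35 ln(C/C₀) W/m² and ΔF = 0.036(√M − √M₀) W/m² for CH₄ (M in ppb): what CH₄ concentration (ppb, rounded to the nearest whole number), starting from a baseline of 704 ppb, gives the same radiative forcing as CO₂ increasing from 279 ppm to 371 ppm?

M ≈ 4745 ppb

CO₂ forcing: 5.35 × ln(371/279) = 5.35 × 0.284990 = 1.52470 W/m².
Set 0.036(√M − √704) = 1.52470: √M = 1.52470/0.036 + √704 = 42.3528 + 26.5330 = 68.8858.
M = (68.8858)² = 4745.25 ppb.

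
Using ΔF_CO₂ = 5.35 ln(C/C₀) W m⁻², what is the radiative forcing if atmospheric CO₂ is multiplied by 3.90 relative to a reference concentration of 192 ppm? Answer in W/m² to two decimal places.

Because the forcing depends only on the ratio C/C₀, the initial concentration does not enter.
ΔF = 5.35 × ln(3.90) = 5.35 × 1.36098 = 7.2812 W/m².

ΔF = 7.28 W/m²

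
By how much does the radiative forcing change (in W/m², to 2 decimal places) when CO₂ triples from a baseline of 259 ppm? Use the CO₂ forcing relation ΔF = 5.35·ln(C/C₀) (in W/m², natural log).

ΔF = 5.35 × ln(3) = 5.35 × 1.09861 = 5.8776 W/m².

ΔF = 5.88 W/m²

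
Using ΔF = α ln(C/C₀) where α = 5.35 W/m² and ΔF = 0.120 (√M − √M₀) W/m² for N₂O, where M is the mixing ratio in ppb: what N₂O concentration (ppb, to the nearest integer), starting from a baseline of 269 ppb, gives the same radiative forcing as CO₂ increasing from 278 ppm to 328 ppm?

CO₂ forcing: 5.35 × ln(328/278) = 5.35 × 0.165392 = 0.88485 W/m².
Set 0.120(√M − √269) = 0.88485: √M = 0.88485/0.120 + √269 = 7.3738 + 16.4012 = 23.7750.
M = (23.7750)² = 565.25 ppb.

M ≈ 565 ppb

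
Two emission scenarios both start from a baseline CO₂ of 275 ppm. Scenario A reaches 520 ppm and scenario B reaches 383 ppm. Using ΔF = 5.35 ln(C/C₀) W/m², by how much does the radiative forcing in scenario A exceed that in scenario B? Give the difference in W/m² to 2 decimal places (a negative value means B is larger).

ΔF_A = 5.35 ln(520/275) = 5.35 × 0.63706 = 3.4083 W/m².
ΔF_B = 5.35 ln(383/275) = 5.35 × 0.33126 = 1.7722 W/m².
Difference: 3.4083 − 1.7722 = 1.6361 W/m².

ΔF_A − ΔF_B = 1.64 W/m²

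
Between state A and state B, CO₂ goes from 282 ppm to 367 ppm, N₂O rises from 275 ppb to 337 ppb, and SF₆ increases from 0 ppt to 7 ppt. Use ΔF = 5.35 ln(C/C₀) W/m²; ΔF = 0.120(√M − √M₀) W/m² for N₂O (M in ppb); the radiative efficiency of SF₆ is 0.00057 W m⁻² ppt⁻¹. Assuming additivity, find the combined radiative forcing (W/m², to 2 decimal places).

ΔF = 1.63 W/m²

CO₂: 5.35 × ln(367/282) = 5.35 × ln(1.30142) = 5.35 × 0.26346 = 1.4095 W/m².
N₂O: 0.120 × (√337 − √275) = 0.120 × (18.3576 − 16.5831) = 0.120 × 1.7745 = 0.2129 W/m².
SF₆: ΔF = 0.00057 × (7 − 0) = 0.00057 × 7 = 0.0040 W/m².
Total ΔF = 1.4095 + 0.2129 + 0.0040 = 1.6264 W/m².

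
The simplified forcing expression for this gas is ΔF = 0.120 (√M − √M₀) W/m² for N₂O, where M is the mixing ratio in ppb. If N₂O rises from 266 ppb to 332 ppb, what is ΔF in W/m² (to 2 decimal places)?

N₂O: 0.120 × (√332 − √266) = 0.120 × (18.2209 − 16.3095) = 0.120 × 1.9114 = 0.2294 W/m².

ΔF = 0.23 W/m²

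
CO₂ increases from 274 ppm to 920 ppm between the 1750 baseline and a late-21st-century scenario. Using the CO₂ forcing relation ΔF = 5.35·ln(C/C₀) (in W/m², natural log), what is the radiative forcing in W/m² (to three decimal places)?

CO₂ absorption bands are partially saturated, so forcing scales with the logarithm of the concentration ratio.
CO₂: 5.35 × ln(920/274) = 5.35 × ln(3.35766) = 5.35 × 1.21124 = 6.4801 W/m².

ΔF = 6.480 W/m²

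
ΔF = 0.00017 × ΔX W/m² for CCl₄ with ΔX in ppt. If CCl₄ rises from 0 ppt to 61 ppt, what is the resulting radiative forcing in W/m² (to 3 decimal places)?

CCl₄: ΔF = 0.00017 × (61 − 0) = 0.00017 × 61 = 0.0104 W/m².

ΔF = 0.010 W/m²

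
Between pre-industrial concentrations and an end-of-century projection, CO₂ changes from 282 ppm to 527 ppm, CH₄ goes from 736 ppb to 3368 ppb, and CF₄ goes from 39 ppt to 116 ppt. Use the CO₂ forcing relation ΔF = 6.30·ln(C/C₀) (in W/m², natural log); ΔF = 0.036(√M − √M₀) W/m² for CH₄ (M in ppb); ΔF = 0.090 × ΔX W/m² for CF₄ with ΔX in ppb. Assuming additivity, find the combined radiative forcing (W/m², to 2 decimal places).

CO₂: 6.30 × ln(527/282) = 6.30 × ln(1.86879) = 6.30 × 0.62529 = 3.9393 W/m².
CH₄: 0.036 × (√3368 − √736) = 0.036 × (58.0345 − 27.1293) = 0.036 × 30.9052 = 1.1126 W/m².
CF₄: Δ = 116 − 39 = 77 ppt = 0.077 ppb; ΔF = 0.090 × 0.077 = 0.0069 W/m².
Total ΔF = 3.9393 + 1.1126 + 0.0069 = 5.0588 W/m².

ΔF = 5.06 W/m²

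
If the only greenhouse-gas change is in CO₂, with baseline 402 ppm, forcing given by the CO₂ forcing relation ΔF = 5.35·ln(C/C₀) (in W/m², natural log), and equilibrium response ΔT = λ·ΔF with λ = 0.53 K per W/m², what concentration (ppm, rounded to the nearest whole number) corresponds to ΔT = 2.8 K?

Required forcing: ΔF = ΔT/λ = 2.8/0.53 = 5.2830 W/m².
Then ln(C/402) = ΔF/5.35 = 5.2830/5.35 = 0.98748.
So C = 402 × e^0.98748 = 402 × 2.68446 = 1079.15 ppm.

C ≈ 1079 ppm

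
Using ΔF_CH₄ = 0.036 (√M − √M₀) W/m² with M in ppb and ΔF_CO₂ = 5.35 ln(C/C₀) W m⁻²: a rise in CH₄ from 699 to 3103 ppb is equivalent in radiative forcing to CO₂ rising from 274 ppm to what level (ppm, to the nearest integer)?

CH₄ forcing: 0.036 × (√3103 − √699) = 0.036 × (55.7046 − 26.4386) = 0.036 × 29.2660 = 1.05358 W/m².
Set 5.35 ln(C/274) = 1.05358: ln(C/274) = 1.05358/5.35 = 0.19693, so C = 274 × e^0.19693 = 274 × 1.21766 = 333.64 ppm.

C ≈ 334 ppm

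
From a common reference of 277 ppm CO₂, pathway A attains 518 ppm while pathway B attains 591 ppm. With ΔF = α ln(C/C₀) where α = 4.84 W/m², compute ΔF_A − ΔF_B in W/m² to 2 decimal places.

ΔF_A − ΔF_B = -0.64 W/m²

ΔF_A = 4.84 ln(518/277) = 4.84 × 0.62596 = 3.0296 W/m².
ΔF_B = 4.84 ln(591/277) = 4.84 × 0.75780 = 3.6678 W/m².
Difference: 3.0296 − 3.6678 = -0.6382 W/m².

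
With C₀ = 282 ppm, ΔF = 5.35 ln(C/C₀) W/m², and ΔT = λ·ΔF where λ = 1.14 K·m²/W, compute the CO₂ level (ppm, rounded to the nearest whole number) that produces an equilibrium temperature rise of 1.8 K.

Required forcing: ΔF = ΔT/λ = 1.8/1.14 = 1.5789 W/m².
Then ln(C/282) = ΔF/5.35 = 1.5789/5.35 = 0.29512.
So C = 282 × e^0.29512 = 282 × 1.34329 = 378.81 ppm.

C ≈ 379 ppm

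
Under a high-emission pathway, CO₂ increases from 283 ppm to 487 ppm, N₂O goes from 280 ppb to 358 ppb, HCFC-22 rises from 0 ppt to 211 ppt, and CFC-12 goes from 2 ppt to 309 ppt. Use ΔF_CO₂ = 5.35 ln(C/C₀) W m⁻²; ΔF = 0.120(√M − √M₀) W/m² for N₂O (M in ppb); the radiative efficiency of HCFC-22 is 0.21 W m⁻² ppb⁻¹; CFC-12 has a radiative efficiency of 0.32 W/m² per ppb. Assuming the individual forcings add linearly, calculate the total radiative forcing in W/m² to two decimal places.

ΔF = 3.31 W/m²

CO₂: 5.35 × ln(487/283) = 5.35 × ln(1.72085) = 5.35 × 0.54282 = 2.9041 W/m².
N₂O: 0.120 × (√358 − √280) = 0.120 × (18.9209 − 16.7332) = 0.120 × 2.1877 = 0.2625 W/m².
HCFC-22: Δ = 211 − 0 = 211 ppt = 0.211 ppb; ΔF = 0.21 × 0.211 = 0.0443 W/m².
CFC-12: Δ = 309 − 2 = 307 ppt = 0.307 ppb; ΔF = 0.32 × 0.307 = 0.0982 W/m².
Total ΔF = 2.9041 + 0.2625 + 0.0443 + 0.0982 = 3.3091 W/m².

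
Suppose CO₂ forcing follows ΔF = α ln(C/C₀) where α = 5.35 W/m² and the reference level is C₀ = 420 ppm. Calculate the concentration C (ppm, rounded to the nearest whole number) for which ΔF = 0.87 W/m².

Set 5.35 ln(C/420) = 0.87, so ln(C/420) = 0.87/5.35 = 0.16262.
Then C/420 = e^0.16262 = 1.17659, giving C = 420 × 1.17659 = 494.17 ppm.

C ≈ 494 ppm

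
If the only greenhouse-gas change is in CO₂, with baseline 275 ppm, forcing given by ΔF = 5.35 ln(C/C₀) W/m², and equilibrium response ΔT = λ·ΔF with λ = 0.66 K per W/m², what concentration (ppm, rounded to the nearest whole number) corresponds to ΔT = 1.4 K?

Required forcing: ΔF = ΔT/λ = 1.4/0.66 = 2.1212 W/m².
Then ln(C/275) = ΔF/5.35 = 2.1212/5.35 = 0.39649.
So C = 275 × e^0.39649 = 275 × 1.48660 = 408.82 ppm.

C ≈ 409 ppm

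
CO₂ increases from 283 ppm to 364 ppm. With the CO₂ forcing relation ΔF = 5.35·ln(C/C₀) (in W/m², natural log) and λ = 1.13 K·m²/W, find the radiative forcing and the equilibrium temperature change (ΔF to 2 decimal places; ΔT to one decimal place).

ΔF = 1.35 W/m²; ΔT = 1.5 K

CO₂: 5.35 × ln(364/283) = 5.35 × ln(1.28622) = 5.35 × 0.25171 = 1.3466 W/m².
ΔT = λ ΔF = 1.13 × 1.35 = 1.5255 K.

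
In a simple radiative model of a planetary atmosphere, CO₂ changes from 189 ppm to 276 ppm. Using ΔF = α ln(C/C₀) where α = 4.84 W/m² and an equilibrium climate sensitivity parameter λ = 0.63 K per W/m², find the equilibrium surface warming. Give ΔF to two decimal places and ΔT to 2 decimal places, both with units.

CO₂: 4.84 × ln(276/189) = 4.84 × ln(1.46032) = 4.84 × 0.37866 = 1.8327 W/m².
ΔT = λ ΔF = 0.63 × 1.83 = 1.1529 K.

ΔF = 1.83 W/m²; ΔT = 1.15 K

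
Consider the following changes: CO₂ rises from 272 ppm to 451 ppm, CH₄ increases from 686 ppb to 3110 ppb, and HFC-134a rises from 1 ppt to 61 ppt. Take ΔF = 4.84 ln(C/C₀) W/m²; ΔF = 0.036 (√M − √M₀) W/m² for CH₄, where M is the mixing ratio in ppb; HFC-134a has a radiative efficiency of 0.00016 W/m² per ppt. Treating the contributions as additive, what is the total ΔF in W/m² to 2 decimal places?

CO₂: 4.84 × ln(451/272) = 4.84 × ln(1.65809) = 4.84 × 0.50567 = 2.4474 W/m².
CH₄: 0.036 × (√3110 − √686) = 0.036 × (55.7674 − 26.1916) = 0.036 × 29.5758 = 1.0647 W/m².
HFC-134a: ΔF = 0.00016 × (61 − 1) = 0.00016 × 60 = 0.0096 W/m².
Total ΔF = 2.4474 + 1.0647 + 0.0096 = 3.5217 W/m².

ΔF = 3.52 W/m²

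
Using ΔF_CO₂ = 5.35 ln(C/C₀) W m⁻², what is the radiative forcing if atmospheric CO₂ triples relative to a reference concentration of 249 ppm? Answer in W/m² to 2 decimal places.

ΔF = 5.88 W/m²

Because the forcing depends only on the ratio C/C₀, the initial concentration does not enter.
ΔF = 5.35 × ln(3) = 5.35 × 1.09861 = 5.8776 W/m².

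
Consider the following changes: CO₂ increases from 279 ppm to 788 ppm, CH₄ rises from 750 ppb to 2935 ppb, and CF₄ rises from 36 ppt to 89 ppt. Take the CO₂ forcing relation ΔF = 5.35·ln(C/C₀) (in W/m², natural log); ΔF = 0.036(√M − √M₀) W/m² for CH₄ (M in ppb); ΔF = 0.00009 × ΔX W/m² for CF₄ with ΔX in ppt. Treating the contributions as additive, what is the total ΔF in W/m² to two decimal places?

ΔF = 6.52 W/m²

CO₂: 5.35 × ln(788/279) = 5.35 × ln(2.82437) = 5.35 × 1.03829 = 5.5549 W/m².
CH₄: 0.036 × (√2935 − √750) = 0.036 × (54.1756 − 27.3861) = 0.036 × 26.7895 = 0.9644 W/m².
CF₄: ΔF = 0.00009 × (89 − 36) = 0.00009 × 53 = 0.0048 W/m².
Total ΔF = 5.5549 + 0.9644 + 0.0048 = 6.5241 W/m².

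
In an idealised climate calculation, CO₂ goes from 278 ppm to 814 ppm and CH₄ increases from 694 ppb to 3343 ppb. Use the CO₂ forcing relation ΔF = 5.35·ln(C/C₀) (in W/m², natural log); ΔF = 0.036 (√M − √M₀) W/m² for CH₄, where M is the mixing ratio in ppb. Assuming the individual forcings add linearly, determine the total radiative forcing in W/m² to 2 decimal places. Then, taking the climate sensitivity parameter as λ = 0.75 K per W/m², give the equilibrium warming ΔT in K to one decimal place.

ΔF = 6.88 W/m²; ΔT = 5.2 K

CO₂: 5.35 × ln(814/278) = 5.35 × ln(2.92806) = 5.35 × 1.07434 = 5.7477 W/m².
CH₄: 0.036 × (√3343 − √694) = 0.036 × (57.8187 − 26.3439) = 0.036 × 31.4748 = 1.1331 W/m².
Total ΔF = 5.7477 + 1.1331 = 6.8808 W/m².
ΔT = λ ΔF = 0.75 × 6.88 = 5.1600 K.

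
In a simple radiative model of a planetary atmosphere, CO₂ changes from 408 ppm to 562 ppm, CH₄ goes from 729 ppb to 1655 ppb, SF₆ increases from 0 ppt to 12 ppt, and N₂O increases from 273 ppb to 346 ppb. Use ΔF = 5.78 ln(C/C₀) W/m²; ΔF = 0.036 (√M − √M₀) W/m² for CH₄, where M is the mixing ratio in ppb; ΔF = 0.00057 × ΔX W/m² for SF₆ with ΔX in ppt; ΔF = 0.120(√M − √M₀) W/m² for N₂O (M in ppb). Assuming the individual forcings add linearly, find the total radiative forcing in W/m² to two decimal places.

ΔF = 2.60 W/m²

CO₂: 5.78 × ln(562/408) = 5.78 × ln(1.37745) = 5.78 × 0.32023 = 1.8509 W/m².
CH₄: 0.036 × (√1655 − √729) = 0.036 × (40.6817 − 27.0000) = 0.036 × 13.6817 = 0.4925 W/m².
SF₆: ΔF = 0.00057 × (12 − 0) = 0.00057 × 12 = 0.0068 W/m².
N₂O: 0.120 × (√346 − √273) = 0.120 × (18.6011 − 16.5227) = 0.120 × 2.0784 = 0.2494 W/m².
Total ΔF = 1.8509 + 0.4925 + 0.0068 + 0.2494 = 2.5996 W/m².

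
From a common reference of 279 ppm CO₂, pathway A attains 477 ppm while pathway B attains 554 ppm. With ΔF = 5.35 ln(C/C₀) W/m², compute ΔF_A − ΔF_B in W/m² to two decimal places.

ΔF_A − ΔF_B = -0.80 W/m²

ΔF_A = 5.35 ln(477/279) = 5.35 × 0.53630 = 2.8692 W/m².
ΔF_B = 5.35 ln(554/279) = 5.35 × 0.68595 = 3.6698 W/m².
Difference: 2.8692 − 3.6698 = -0.8006 W/m².
(Equivalently, ΔF_A − ΔF_B = 5.35 ln(477/554) = 5.35 × -0.14965 = -0.8006 W/m².)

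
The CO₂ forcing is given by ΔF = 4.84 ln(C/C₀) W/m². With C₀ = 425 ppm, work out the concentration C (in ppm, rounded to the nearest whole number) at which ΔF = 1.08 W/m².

Set 4.84 ln(C/425) = 1.08, so ln(C/425) = 1.08/4.84 = 0.22314.
Then C/425 = e^0.22314 = 1.25000, giving C = 425 × 1.25000 = 531.25 ppm.

C ≈ 531 ppm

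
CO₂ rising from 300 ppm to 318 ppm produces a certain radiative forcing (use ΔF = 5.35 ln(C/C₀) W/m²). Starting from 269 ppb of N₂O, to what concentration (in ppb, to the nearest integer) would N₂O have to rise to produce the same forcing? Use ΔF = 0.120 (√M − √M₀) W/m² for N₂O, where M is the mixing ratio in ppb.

M ≈ 361 ppb

CO₂ forcing: 5.35 × ln(318/300) = 5.35 × 0.058269 = 0.31174 W/m².
Set 0.120(√M − √269) = 0.31174: √M = 0.31174/0.120 + √269 = 2.5978 + 16.4012 = 18.9990.
M = (18.9990)² = 360.96 ppb.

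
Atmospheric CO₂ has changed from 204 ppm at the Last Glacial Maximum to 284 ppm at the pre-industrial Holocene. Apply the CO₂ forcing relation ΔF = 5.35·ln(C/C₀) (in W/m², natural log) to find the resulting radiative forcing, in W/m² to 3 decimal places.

CO₂: 5.35 × ln(284/204) = 5.35 × ln(1.39216) = 5.35 × 0.33086 = 1.7701 W/m².

ΔF = 1.770 W/m²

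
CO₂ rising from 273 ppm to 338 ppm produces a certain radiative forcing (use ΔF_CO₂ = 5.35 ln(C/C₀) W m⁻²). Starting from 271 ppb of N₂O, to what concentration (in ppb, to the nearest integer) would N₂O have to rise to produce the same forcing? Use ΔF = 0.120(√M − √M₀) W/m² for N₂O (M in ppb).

M ≈ 675 ppb

CO₂ forcing: 5.35 × ln(338/273) = 5.35 × 0.213574 = 1.14262 W/m².
Set 0.120(√M − √271) = 1.14262: √M = 1.14262/0.120 + √271 = 9.5218 + 16.4621 = 25.9839.
M = (25.9839)² = 675.16 ppb.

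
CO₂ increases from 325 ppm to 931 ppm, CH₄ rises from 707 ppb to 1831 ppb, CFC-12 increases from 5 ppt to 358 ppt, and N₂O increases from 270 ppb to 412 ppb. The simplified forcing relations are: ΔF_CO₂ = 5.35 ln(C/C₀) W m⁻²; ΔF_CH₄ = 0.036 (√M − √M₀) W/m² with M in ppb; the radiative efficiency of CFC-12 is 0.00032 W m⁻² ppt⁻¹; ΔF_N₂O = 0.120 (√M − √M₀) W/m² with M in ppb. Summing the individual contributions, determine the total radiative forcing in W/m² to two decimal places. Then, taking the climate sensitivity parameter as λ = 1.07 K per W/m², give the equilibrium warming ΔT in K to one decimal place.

ΔF = 6.79 W/m²; ΔT = 7.3 K

CO₂: 5.35 × ln(931/325) = 5.35 × ln(2.86462) = 5.35 × 1.05244 = 5.6306 W/m².
CH₄: 0.036 × (√1831 − √707) = 0.036 × (42.7902 − 26.5895) = 0.036 × 16.2007 = 0.5832 W/m².
CFC-12: ΔF = 0.00032 × (358 − 5) = 0.00032 × 353 = 0.1130 W/m².
N₂O: 0.120 × (√412 − √270) = 0.120 × (20.2978 − 16.4317) = 0.120 × 3.8661 = 0.4639 W/m².
Total ΔF = 5.6306 + 0.5832 + 0.1130 + 0.4639 = 6.7907 W/m².
ΔT = λ ΔF = 1.07 × 6.79 = 7.2653 K.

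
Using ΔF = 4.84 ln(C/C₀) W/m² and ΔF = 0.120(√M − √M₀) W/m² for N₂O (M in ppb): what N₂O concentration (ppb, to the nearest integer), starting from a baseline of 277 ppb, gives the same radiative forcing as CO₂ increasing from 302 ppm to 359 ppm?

M ≈ 558 ppb

CO₂ forcing: 4.84 × ln(359/302) = 4.84 × 0.172895 = 0.83681 W/m².
Set 0.120(√M − √277) = 0.83681: √M = 0.83681/0.120 + √277 = 6.9734 + 16.6433 = 23.6167.
M = (23.6167)² = 557.75 ppb.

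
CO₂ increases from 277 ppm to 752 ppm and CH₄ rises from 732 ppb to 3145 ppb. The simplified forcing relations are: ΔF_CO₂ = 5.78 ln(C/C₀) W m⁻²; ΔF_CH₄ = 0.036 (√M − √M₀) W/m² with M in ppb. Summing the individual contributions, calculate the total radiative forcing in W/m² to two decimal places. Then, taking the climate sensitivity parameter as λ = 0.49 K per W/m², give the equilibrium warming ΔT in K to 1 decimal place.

ΔF = 6.82 W/m²; ΔT = 3.3 K

CO₂: 5.78 × ln(752/277) = 5.78 × ln(2.71480) = 5.78 × 0.99872 = 5.7726 W/m².
CH₄: 0.036 × (√3145 − √732) = 0.036 × (56.0803 − 27.0555) = 0.036 × 29.0248 = 1.0449 W/m².
Total ΔF = 5.7726 + 1.0449 = 6.8175 W/m².
ΔT = λ ΔF = 0.49 × 6.82 = 3.3418 K.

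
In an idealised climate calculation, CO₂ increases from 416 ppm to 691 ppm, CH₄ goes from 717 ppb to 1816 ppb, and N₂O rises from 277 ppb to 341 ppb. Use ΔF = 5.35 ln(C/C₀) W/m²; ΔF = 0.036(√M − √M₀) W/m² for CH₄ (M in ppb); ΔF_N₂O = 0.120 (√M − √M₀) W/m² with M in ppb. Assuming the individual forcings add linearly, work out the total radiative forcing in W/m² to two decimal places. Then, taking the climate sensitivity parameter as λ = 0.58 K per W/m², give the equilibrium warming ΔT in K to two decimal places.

CO₂: 5.35 × ln(691/416) = 5.35 × ln(1.66106) = 5.35 × 0.50746 = 2.7149 W/m².
CH₄: 0.036 × (√1816 − √717) = 0.036 × (42.6146 − 26.7769) = 0.036 × 15.8377 = 0.5702 W/m².
N₂O: 0.120 × (√341 − √277) = 0.120 × (18.4662 − 16.6433) = 0.120 × 1.8229 = 0.2187 W/m².
Total ΔF = 2.7149 + 0.5702 + 0.2187 = 3.5038 W/m².
ΔT = λ ΔF = 0.58 × 3.50 = 2.0300 K.

ΔF = 3.50 W/m²; ΔT = 2.03 K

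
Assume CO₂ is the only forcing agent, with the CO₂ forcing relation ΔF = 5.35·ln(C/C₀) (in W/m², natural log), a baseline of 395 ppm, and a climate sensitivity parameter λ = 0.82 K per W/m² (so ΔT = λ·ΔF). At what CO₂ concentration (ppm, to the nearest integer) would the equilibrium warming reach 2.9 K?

Required forcing: ΔF = ΔT/λ = 2.9/0.82 = 3.5366 W/m².
Then ln(C/395) = ΔF/5.35 = 3.5366/5.35 = 0.66105.
So C = 395 × e^0.66105 = 395 × 1.93682 = 765.04 ppm.

C ≈ 765 ppm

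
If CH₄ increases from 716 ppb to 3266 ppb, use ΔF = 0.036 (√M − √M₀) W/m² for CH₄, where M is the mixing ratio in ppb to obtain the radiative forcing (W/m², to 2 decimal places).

ΔF = 1.09 W/m²

CH₄: 0.036 × (√3266 − √716) = 0.036 × (57.1489 − 26.7582) = 0.036 × 30.3907 = 1.0941 W/m².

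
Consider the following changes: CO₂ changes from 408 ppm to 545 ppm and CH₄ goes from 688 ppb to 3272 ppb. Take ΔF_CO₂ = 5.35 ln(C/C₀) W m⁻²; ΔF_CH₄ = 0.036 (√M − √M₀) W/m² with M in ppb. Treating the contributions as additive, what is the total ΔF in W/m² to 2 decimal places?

CO₂: 5.35 × ln(545/408) = 5.35 × ln(1.33578) = 5.35 × 0.28952 = 1.5489 W/m².
CH₄: 0.036 × (√3272 − √688) = 0.036 × (57.2014 − 26.2298) = 0.036 × 30.9716 = 1.1150 W/m².
Total ΔF = 1.5489 + 1.1150 = 2.6639 W/m².

ΔF = 2.66 W/m²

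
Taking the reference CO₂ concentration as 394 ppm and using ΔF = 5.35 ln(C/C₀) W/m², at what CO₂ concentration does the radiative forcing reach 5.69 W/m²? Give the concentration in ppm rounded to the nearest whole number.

Set 5.35 ln(C/394) = 5.69, so ln(C/394) = 5.69/5.35 = 1.06355.
Then C/394 = e^1.06355 = 2.89664, giving C = 394 × 2.89664 = 1141.28 ppm.

C ≈ 1141 ppm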